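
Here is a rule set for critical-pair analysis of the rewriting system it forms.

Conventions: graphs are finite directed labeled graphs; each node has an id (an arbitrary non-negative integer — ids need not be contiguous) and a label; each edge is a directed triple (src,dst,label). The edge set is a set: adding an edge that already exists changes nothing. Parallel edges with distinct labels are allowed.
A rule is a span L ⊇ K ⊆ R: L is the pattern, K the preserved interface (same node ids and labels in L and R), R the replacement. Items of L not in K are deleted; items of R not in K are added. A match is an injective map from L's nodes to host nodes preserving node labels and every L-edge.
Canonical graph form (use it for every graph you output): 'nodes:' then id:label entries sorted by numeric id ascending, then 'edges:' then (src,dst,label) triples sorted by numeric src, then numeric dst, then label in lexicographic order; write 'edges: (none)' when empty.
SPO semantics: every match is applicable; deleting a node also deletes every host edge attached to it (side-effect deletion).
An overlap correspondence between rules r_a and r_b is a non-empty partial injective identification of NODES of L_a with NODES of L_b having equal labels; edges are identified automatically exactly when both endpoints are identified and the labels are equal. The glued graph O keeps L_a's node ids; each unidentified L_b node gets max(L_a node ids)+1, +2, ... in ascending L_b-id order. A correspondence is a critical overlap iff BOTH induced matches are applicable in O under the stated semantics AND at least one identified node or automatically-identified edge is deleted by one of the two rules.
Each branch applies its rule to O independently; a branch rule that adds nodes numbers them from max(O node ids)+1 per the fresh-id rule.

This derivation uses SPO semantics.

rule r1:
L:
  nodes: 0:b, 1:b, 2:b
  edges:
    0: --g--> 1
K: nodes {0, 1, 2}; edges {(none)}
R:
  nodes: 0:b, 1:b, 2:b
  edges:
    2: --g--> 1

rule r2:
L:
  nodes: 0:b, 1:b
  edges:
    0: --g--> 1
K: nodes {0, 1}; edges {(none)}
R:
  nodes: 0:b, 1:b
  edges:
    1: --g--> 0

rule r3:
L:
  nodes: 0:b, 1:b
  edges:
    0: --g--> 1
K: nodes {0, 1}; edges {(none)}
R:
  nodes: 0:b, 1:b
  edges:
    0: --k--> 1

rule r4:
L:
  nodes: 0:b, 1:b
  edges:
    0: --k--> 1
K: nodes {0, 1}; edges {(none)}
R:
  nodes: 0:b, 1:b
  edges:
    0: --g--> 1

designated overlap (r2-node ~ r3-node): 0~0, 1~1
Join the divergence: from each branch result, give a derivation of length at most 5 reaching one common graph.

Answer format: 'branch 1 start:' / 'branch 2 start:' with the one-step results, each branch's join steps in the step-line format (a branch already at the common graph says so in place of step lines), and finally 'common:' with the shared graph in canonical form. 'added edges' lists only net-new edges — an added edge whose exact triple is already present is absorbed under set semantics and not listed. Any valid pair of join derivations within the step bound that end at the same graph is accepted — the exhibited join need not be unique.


branch 1 start:
nodes: 0:b, 1:b
edges: (1,0,g)
branch 2 start:
nodes: 0:b, 1:b
edges: (0,1,k)
branch 1 step 1: rule r2; match: 0->1, 1->0; deleted nodes (none); deleted edges (1,0,g); added nodes (none); added edges (0,1,g); result: nodes: 0:b, 1:b edges: (0,1,g)
branch 2 step 1: rule r4; match: 0->0, 1->1; deleted nodes (none); deleted edges (0,1,k); added nodes (none); added edges (0,1,g); result: nodes: 0:b, 1:b edges: (0,1,g)
common:
nodes: 0:b, 1:b
edges: (0,1,g)


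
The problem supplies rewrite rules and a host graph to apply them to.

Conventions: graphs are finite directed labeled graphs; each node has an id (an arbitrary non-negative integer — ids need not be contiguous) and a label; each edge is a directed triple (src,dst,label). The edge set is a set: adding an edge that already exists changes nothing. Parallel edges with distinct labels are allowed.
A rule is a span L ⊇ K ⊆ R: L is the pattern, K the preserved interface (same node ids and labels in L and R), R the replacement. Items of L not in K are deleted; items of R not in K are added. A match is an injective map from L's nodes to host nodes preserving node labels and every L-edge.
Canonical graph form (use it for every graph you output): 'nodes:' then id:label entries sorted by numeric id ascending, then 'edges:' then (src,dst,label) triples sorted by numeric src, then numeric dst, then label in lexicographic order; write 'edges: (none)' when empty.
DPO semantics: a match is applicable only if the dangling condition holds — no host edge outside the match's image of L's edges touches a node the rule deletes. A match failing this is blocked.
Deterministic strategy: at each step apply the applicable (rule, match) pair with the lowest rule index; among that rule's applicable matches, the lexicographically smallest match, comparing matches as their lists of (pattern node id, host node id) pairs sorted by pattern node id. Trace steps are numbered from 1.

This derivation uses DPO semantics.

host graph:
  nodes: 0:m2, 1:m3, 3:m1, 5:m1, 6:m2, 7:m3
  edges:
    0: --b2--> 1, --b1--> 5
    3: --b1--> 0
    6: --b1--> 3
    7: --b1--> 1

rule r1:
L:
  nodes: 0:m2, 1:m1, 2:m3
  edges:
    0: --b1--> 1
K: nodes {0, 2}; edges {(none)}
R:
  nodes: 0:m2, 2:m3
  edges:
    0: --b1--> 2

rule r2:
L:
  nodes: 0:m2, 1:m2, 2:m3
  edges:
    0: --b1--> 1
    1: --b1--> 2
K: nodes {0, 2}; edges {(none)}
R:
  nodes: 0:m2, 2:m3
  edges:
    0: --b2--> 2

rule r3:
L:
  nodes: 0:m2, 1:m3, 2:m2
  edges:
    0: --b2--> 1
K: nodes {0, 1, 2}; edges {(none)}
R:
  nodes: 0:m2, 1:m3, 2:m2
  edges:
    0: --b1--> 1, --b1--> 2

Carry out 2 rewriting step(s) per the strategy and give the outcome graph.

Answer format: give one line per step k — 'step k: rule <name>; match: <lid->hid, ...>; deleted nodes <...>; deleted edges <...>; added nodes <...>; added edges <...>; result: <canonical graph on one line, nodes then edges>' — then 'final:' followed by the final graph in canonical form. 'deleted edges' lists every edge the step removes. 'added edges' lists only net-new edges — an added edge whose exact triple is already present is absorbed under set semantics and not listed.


step 1: rule r1; match: 0->0, 1->5, 2->1; deleted nodes 5; deleted edges (0,5,b1); added nodes (none); added edges (0,1,b1); result: nodes: 0:m2, 1:m3, 3:m1, 6:m2, 7:m3 edges: (0,1,b1); (0,1,b2); (3,0,b1); (6,3,b1); (7,1,b1)
step 2: rule r3; match: 0->0, 1->1, 2->6; deleted nodes (none); deleted edges (0,1,b2); added nodes (none); added edges (0,6,b1); result: nodes: 0:m2, 1:m3, 3:m1, 6:m2, 7:m3 edges: (0,1,b1); (0,6,b1); (3,0,b1); (6,3,b1); (7,1,b1)
final:
nodes: 0:m2, 1:m3, 3:m1, 6:m2, 7:m3
edges: (0,1,b1); (0,6,b1); (3,0,b1); (6,3,b1); (7,1,b1)


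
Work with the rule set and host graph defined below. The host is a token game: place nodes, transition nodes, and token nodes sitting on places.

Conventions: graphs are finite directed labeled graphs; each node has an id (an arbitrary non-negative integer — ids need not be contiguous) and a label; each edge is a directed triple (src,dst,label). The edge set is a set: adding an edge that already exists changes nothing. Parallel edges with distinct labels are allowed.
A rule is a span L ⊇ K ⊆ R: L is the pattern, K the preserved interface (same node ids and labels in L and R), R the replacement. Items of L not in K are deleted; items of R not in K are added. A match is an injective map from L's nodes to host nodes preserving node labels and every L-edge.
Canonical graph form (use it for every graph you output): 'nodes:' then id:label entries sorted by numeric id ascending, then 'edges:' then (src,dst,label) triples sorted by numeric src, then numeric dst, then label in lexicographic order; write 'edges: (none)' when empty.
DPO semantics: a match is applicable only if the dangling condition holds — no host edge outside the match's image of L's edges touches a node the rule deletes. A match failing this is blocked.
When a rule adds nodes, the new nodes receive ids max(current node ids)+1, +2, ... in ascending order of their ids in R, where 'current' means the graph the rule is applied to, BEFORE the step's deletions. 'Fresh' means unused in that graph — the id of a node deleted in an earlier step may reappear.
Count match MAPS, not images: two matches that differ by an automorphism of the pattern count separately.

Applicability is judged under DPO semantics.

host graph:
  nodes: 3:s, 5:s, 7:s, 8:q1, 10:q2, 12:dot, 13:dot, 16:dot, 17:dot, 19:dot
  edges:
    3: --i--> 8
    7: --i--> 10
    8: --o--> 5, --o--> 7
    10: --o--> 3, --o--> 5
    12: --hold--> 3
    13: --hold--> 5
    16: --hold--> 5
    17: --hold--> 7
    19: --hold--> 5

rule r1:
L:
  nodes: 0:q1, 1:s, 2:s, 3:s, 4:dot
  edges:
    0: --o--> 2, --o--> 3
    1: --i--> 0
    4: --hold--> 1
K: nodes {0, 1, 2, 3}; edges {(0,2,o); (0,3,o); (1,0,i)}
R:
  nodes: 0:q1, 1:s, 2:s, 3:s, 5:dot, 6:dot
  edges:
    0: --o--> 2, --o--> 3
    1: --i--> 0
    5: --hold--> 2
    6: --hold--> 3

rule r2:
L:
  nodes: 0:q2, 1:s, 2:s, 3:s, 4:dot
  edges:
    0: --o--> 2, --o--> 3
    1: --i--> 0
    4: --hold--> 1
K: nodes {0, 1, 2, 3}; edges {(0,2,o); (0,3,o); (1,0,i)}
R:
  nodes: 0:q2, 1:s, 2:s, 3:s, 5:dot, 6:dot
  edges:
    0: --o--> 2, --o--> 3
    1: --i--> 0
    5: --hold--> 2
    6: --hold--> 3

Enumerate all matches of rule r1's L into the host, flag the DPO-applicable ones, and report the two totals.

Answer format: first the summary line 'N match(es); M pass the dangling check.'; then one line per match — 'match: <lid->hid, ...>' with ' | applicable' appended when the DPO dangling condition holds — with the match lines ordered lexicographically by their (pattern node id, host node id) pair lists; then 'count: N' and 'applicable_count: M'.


2 match(es); 2 pass the dangling check.
match: 0->8, 1->3, 2->5, 3->7, 4->12 | applicable
match: 0->8, 1->3, 2->7, 3->5, 4->12 | applicable
count: 2
applicable_count: 2


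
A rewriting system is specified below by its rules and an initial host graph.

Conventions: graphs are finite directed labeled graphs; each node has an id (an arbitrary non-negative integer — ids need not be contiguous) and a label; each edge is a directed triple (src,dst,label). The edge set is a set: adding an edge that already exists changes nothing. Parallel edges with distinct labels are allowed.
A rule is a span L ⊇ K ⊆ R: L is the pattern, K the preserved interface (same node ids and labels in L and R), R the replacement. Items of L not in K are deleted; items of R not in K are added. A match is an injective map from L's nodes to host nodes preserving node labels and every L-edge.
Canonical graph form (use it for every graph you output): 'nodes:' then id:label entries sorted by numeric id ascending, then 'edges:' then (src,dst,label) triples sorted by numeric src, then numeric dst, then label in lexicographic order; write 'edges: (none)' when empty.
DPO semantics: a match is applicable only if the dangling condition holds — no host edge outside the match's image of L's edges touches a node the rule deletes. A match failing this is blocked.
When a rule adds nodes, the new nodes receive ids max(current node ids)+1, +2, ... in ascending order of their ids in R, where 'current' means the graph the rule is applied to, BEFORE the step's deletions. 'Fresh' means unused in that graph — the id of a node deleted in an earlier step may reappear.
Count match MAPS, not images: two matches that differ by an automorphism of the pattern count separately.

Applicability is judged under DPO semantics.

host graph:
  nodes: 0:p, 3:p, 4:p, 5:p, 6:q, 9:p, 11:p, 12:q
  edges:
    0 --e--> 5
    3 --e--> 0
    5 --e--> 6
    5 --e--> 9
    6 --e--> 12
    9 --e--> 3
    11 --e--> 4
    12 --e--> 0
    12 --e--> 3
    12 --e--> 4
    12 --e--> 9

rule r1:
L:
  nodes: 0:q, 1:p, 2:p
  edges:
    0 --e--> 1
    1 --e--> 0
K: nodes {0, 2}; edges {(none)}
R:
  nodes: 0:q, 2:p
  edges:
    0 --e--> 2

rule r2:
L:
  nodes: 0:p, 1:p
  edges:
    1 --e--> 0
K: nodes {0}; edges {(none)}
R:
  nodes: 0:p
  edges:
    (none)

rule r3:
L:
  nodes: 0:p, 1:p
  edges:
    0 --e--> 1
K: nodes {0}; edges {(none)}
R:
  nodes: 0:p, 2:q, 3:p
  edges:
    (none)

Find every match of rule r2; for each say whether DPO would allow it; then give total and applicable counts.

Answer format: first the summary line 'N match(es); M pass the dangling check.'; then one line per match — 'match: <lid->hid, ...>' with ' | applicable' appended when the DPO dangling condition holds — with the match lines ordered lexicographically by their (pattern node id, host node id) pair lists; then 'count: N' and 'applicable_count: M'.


5 match(es); 1 pass the dangling check.
match: 0->0, 1->3
match: 0->3, 1->9
match: 0->4, 1->11 | applicable
match: 0->5, 1->0
match: 0->9, 1->5
count: 5
applicable_count: 1


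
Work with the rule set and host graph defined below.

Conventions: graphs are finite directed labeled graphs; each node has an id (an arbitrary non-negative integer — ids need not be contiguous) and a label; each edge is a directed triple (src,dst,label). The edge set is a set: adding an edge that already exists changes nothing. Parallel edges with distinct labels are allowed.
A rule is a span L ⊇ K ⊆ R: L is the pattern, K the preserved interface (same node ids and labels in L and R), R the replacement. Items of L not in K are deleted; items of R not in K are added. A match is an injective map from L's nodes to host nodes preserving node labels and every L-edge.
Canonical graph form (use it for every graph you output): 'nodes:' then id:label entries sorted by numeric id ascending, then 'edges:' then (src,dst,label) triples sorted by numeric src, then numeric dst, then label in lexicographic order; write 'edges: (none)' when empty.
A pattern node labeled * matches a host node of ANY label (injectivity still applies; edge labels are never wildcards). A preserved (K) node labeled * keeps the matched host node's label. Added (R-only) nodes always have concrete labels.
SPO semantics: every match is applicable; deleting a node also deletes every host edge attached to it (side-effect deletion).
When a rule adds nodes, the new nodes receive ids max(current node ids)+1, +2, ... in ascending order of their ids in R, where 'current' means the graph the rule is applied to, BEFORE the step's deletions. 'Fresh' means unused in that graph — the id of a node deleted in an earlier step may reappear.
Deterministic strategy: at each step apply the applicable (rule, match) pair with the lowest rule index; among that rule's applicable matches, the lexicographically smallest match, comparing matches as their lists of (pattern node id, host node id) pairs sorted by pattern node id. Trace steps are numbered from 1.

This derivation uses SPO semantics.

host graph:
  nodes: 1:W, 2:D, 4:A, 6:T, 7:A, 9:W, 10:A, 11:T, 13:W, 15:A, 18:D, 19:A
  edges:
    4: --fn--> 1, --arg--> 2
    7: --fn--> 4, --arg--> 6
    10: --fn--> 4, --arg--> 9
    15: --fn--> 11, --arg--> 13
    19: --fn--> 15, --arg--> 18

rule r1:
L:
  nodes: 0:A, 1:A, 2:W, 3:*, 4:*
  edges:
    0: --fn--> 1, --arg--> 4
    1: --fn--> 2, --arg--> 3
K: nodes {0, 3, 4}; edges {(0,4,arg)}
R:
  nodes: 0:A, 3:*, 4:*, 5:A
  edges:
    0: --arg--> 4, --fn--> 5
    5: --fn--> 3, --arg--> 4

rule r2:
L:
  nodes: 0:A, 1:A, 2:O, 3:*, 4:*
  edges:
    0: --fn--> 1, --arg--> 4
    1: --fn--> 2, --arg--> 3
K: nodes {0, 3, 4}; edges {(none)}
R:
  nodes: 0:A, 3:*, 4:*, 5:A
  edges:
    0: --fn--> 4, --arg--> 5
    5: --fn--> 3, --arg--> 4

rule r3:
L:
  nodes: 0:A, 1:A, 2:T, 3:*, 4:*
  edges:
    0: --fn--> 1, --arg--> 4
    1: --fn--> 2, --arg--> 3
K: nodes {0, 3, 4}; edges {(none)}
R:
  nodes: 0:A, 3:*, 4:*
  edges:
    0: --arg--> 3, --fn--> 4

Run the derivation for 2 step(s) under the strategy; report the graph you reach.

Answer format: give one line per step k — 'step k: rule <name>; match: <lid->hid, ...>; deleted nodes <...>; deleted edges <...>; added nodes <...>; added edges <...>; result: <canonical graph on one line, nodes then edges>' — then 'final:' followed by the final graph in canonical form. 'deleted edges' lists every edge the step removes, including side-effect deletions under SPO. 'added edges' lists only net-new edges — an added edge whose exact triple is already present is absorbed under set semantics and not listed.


step 1: rule r1; match: 0->7, 1->4, 2->1, 3->2, 4->6; deleted nodes 1, 4; deleted edges (4,1,fn); (4,2,arg); (7,4,fn); (10,4,fn); added nodes 20; added edges (7,20,fn); (20,2,fn); (20,6,arg); result: nodes: 2:D, 6:T, 7:A, 9:W, 10:A, 11:T, 13:W, 15:A, 18:D, 19:A, 20:A edges: (7,6,arg); (7,20,fn); (10,9,arg); (15,11,fn); (15,13,arg); (19,15,fn); (19,18,arg); (20,2,fn); (20,6,arg)
step 2: rule r3; match: 0->19, 1->15, 2->11, 3->13, 4->18; deleted nodes 11, 15; deleted edges (15,11,fn); (15,13,arg); (19,15,fn); (19,18,arg); added nodes (none); added edges (19,13,arg); (19,18,fn); result: nodes: 2:D, 6:T, 7:A, 9:W, 10:A, 13:W, 18:D, 19:A, 20:A edges: (7,6,arg); (7,20,fn); (10,9,arg); (19,13,arg); (19,18,fn); (20,2,fn); (20,6,arg)
final:
nodes: 2:D, 6:T, 7:A, 9:W, 10:A, 13:W, 18:D, 19:A, 20:A
edges: (7,6,arg); (7,20,fn); (10,9,arg); (19,13,arg); (19,18,fn); (20,2,fn); (20,6,arg)


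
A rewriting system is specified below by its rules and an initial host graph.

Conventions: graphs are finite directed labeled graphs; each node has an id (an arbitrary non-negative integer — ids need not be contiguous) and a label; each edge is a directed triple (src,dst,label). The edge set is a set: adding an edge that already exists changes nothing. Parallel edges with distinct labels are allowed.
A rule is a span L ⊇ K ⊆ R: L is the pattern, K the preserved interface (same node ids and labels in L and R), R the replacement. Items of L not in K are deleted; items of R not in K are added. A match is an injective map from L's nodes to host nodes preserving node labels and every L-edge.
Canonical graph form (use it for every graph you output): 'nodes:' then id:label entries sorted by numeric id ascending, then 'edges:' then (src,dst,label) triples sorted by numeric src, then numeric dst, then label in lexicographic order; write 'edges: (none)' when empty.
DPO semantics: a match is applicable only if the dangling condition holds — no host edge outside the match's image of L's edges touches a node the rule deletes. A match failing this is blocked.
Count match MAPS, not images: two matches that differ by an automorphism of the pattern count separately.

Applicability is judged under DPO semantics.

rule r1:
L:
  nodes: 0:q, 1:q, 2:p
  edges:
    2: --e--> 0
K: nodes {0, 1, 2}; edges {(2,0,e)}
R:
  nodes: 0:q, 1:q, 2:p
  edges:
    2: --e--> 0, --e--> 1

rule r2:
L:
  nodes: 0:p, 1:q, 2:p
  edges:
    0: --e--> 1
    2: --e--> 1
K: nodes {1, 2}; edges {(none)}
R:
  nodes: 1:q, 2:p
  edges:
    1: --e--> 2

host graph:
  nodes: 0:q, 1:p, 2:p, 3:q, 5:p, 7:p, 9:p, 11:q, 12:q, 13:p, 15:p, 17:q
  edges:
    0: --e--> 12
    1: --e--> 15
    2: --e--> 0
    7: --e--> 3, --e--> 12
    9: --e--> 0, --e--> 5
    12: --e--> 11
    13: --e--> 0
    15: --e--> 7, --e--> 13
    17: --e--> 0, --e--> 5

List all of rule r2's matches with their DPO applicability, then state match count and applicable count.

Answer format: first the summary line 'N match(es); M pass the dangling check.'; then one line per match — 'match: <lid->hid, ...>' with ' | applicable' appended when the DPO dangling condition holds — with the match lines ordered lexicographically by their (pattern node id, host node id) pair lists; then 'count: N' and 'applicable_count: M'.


6 match(es); 2 pass the dangling check.
match: 0->2, 1->0, 2->9 | applicable
match: 0->2, 1->0, 2->13 | applicable
match: 0->9, 1->0, 2->2
match: 0->9, 1->0, 2->13
match: 0->13, 1->0, 2->2
match: 0->13, 1->0, 2->9
count: 6
applicable_count: 2


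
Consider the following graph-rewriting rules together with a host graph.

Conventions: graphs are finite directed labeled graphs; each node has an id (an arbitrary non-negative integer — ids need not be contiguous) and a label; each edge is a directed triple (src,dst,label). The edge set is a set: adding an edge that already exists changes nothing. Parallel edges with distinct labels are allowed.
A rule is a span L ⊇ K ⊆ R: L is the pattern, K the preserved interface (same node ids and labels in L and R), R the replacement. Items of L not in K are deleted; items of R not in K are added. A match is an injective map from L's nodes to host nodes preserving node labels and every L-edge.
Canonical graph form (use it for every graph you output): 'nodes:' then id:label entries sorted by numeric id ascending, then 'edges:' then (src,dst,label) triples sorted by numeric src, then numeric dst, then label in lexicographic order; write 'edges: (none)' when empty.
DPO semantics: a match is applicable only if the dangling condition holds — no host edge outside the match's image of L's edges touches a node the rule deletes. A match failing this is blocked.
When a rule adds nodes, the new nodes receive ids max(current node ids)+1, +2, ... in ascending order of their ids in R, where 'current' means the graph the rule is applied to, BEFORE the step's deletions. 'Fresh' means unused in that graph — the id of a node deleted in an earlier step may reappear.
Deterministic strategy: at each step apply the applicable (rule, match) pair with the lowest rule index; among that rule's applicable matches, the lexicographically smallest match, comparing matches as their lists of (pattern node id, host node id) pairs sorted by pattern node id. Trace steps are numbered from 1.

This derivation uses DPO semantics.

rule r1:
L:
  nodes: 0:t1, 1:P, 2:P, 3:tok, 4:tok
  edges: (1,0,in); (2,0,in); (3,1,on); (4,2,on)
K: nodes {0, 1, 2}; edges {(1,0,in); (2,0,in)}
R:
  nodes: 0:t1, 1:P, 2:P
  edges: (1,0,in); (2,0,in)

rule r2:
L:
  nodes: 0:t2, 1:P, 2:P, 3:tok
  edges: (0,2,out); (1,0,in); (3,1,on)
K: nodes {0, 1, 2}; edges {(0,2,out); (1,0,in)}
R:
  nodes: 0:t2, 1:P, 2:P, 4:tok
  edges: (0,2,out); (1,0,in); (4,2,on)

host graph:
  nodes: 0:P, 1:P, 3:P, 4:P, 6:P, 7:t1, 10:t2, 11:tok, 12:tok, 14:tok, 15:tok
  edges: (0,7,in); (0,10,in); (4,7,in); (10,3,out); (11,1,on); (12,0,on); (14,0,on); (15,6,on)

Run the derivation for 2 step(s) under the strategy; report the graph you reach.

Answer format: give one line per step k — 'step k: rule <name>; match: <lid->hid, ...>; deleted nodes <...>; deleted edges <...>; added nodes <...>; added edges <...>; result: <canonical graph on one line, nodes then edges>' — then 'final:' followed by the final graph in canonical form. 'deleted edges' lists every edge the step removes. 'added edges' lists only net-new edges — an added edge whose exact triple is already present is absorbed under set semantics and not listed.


step 1: rule r2; match: 0->10, 1->0, 2->3, 3->12; deleted nodes 12; deleted edges (12,0,on); added nodes 16; added edges (16,3,on); result: nodes: 0:P, 1:P, 3:P, 4:P, 6:P, 7:t1, 10:t2, 11:tok, 14:tok, 15:tok, 16:tok edges: (0,7,in); (0,10,in); (4,7,in); (10,3,out); (11,1,on); (14,0,on); (15,6,on); (16,3,on)
step 2: rule r2; match: 0->10, 1->0, 2->3, 3->14; deleted nodes 14; deleted edges (14,0,on); added nodes 17; added edges (17,3,on); result: nodes: 0:P, 1:P, 3:P, 4:P, 6:P, 7:t1, 10:t2, 11:tok, 15:tok, 16:tok, 17:tok edges: (0,7,in); (0,10,in); (4,7,in); (10,3,out); (11,1,on); (15,6,on); (16,3,on); (17,3,on)
final:
nodes: 0:P, 1:P, 3:P, 4:P, 6:P, 7:t1, 10:t2, 11:tok, 15:tok, 16:tok, 17:tok
edges: (0,7,in); (0,10,in); (4,7,in); (10,3,out); (11,1,on); (15,6,on); (16,3,on); (17,3,on)


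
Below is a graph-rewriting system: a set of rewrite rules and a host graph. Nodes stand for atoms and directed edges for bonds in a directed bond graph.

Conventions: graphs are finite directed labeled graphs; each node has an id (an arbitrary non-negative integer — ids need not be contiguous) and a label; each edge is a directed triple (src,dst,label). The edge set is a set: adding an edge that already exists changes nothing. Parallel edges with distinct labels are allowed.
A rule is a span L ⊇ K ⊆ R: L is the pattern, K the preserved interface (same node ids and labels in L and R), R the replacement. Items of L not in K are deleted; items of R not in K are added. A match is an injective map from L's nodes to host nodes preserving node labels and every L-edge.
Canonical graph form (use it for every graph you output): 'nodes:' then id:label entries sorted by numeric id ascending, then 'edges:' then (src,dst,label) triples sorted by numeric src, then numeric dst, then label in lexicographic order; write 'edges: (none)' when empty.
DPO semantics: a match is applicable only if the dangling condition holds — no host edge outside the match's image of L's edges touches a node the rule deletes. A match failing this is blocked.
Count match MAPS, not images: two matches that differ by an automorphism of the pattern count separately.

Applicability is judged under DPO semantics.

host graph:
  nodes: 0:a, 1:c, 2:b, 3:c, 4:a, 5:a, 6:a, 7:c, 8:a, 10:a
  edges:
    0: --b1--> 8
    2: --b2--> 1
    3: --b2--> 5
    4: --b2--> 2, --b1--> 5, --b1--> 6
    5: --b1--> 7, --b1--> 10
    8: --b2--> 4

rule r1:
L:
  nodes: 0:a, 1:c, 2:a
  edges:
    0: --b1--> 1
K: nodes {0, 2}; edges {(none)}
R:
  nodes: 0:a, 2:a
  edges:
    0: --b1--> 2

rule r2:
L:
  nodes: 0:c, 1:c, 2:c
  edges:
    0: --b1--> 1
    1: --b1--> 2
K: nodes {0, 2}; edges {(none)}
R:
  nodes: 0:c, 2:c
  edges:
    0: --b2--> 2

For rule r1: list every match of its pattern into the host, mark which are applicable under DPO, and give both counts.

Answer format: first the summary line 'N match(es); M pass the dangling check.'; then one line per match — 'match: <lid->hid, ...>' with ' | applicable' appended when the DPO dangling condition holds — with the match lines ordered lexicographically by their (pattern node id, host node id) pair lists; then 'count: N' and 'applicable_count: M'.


5 match(es); 5 pass the dangling check.
match: 0->5, 1->7, 2->0 | applicable
match: 0->5, 1->7, 2->4 | applicable
match: 0->5, 1->7, 2->6 | applicable
match: 0->5, 1->7, 2->8 | applicable
match: 0->5, 1->7, 2->10 | applicable
count: 5
applicable_count: 5


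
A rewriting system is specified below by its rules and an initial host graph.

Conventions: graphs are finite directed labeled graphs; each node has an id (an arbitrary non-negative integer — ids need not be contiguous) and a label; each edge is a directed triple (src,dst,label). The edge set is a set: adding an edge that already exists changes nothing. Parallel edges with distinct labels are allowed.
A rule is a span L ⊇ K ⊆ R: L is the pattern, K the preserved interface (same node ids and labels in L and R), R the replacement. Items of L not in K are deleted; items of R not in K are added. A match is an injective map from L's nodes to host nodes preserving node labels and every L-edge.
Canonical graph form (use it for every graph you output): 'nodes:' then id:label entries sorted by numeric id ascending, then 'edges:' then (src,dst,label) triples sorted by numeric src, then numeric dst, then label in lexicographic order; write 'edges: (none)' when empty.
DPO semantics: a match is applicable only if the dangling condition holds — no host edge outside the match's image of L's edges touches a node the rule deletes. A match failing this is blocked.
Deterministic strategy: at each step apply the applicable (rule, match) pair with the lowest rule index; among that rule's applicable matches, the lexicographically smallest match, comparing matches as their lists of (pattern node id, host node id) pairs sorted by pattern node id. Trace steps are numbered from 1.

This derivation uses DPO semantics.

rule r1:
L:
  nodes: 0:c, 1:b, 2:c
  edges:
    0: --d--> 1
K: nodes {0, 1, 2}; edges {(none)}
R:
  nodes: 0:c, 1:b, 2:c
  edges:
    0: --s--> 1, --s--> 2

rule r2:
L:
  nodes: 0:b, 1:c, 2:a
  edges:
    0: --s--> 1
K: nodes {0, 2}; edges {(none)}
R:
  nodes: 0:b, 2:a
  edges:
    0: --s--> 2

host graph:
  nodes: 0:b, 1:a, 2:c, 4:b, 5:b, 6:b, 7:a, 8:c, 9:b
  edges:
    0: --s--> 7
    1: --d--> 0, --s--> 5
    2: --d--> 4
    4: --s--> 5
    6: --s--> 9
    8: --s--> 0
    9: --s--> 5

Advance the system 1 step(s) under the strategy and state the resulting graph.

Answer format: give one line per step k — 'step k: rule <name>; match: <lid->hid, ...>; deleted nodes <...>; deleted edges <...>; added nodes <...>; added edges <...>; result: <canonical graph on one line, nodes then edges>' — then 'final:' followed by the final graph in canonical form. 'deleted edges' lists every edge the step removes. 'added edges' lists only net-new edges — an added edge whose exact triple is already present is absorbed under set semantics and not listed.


step 1: rule r1; match: 0->2, 1->4, 2->8; deleted nodes (none); deleted edges (2,4,d); added nodes (none); added edges (2,4,s); (2,8,s); result: nodes: 0:b, 1:a, 2:c, 4:b, 5:b, 6:b, 7:a, 8:c, 9:b edges: (0,7,s); (1,0,d); (1,5,s); (2,4,s); (2,8,s); (4,5,s); (6,9,s); (8,0,s); (9,5,s)
final:
nodes: 0:b, 1:a, 2:c, 4:b, 5:b, 6:b, 7:a, 8:c, 9:b
edges: (0,7,s); (1,0,d); (1,5,s); (2,4,s); (2,8,s); (4,5,s); (6,9,s); (8,0,s); (9,5,s)


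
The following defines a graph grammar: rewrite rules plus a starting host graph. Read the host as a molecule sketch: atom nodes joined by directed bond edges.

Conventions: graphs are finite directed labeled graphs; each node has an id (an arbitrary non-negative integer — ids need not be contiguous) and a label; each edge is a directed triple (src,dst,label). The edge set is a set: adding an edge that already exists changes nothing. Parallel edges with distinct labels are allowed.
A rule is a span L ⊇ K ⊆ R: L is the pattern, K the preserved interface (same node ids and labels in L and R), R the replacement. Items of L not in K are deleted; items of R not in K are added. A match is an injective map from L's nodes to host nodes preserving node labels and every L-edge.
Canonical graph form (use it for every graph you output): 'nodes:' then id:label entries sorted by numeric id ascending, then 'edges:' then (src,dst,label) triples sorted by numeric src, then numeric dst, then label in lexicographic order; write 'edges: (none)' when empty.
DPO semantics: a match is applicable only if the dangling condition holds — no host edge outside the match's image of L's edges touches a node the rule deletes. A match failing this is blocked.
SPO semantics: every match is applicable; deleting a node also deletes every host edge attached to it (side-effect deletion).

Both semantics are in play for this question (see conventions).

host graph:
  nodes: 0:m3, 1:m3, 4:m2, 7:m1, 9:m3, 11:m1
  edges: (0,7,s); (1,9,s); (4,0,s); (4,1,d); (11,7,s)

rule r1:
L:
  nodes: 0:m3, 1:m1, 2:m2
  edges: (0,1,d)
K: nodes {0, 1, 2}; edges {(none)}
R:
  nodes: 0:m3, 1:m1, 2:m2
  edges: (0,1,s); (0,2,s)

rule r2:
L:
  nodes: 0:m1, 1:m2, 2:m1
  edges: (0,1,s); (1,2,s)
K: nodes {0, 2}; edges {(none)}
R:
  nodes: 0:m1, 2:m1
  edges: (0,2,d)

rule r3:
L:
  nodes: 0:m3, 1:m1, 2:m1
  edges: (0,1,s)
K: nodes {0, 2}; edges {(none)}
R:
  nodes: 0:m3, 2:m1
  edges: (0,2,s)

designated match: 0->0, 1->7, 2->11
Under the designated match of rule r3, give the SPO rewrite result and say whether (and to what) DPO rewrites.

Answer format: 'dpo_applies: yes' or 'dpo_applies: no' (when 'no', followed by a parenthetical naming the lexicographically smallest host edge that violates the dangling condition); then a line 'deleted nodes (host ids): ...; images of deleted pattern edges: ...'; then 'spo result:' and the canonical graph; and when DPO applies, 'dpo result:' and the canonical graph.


dpo_applies: no
(the rule deletes node 7, which keeps host edge (11,7,s) outside the match image — the dangling condition fails, DPO blocks; SPO proceeds and side-deletes such edges)
deleted nodes (host ids): 7; images of deleted pattern edges: (0,7,s)
spo result:
nodes: 0:m3, 1:m3, 4:m2, 9:m3, 11:m1
edges: (0,11,s); (1,9,s); (4,0,s); (4,1,d)


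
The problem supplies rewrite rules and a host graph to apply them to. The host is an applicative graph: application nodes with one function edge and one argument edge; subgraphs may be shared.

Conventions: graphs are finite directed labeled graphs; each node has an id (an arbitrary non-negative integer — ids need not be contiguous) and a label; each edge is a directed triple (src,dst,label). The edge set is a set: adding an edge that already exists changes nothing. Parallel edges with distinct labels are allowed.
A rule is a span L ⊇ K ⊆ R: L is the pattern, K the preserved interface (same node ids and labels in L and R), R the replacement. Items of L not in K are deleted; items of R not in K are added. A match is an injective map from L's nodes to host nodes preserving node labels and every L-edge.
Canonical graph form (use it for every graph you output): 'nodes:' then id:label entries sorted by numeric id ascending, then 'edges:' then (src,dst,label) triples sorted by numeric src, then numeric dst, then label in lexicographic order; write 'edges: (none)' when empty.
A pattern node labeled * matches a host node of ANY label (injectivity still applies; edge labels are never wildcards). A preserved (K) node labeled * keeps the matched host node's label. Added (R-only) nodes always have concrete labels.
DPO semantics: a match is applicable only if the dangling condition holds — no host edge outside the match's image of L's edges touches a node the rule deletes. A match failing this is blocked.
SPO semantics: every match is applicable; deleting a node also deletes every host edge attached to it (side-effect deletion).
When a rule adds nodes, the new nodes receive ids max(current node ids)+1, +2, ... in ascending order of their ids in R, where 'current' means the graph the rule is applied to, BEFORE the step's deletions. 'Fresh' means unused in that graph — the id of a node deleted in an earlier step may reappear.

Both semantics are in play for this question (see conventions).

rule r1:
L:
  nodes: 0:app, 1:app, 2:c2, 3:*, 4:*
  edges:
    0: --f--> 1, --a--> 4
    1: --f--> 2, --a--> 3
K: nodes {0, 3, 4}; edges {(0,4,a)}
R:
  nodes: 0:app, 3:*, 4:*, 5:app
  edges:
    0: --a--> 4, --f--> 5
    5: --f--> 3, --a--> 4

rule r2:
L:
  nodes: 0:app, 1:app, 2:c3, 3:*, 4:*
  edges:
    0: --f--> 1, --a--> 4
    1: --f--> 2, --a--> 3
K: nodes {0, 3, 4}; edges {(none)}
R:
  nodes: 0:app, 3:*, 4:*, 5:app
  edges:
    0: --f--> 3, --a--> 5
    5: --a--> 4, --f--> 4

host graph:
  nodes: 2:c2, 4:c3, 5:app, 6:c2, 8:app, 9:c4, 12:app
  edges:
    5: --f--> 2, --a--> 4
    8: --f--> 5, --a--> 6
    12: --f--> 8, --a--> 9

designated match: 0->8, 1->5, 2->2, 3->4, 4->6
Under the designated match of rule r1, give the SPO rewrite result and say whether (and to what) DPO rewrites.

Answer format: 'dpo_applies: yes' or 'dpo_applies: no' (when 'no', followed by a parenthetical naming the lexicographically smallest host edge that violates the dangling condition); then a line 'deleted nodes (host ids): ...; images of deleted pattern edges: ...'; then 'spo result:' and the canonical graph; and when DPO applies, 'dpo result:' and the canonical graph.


dpo_applies: yes
deleted nodes (host ids): 2, 5; images of deleted pattern edges: (5,2,f); (5,4,a); (8,5,f)
spo result:
nodes: 4:c3, 6:c2, 8:app, 9:c4, 12:app, 13:app
edges: (8,6,a); (8,13,f); (12,8,f); (12,9,a); (13,4,f); (13,6,a)
dpo result:
nodes: 4:c3, 6:c2, 8:app, 9:c4, 12:app, 13:app
edges: (8,6,a); (8,13,f); (12,8,f); (12,9,a); (13,4,f); (13,6,a)


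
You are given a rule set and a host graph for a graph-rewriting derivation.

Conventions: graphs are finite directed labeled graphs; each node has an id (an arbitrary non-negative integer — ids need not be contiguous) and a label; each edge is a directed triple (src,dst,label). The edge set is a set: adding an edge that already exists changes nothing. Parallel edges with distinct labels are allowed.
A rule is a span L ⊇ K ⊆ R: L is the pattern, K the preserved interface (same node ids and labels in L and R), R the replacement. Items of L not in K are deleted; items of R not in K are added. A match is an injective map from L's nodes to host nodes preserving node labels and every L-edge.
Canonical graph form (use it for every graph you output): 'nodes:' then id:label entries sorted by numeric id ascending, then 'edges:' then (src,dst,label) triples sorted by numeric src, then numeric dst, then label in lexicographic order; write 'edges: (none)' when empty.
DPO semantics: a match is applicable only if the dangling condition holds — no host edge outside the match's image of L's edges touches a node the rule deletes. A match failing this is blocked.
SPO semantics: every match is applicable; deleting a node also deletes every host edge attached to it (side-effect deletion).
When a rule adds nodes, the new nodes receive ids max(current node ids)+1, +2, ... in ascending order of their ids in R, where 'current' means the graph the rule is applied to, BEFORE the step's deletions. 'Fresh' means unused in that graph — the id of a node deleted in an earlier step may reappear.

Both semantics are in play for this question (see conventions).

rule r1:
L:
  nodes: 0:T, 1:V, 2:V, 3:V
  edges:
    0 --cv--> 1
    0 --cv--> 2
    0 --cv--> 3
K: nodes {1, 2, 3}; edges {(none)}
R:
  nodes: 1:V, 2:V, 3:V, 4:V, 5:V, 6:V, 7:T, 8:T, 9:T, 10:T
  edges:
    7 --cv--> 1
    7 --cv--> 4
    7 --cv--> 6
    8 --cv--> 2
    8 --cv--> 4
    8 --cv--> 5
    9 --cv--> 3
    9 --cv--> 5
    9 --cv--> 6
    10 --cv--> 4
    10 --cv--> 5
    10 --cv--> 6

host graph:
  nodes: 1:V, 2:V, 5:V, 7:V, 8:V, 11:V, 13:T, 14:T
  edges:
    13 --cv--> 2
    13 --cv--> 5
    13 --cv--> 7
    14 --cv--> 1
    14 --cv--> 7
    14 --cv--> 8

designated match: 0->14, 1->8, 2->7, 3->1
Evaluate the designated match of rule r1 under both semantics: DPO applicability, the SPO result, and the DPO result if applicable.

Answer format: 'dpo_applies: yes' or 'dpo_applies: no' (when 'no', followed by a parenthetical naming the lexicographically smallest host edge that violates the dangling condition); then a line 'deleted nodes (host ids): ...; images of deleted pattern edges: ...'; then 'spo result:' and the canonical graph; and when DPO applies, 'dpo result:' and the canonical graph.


dpo_applies: yes
deleted nodes (host ids): 14; images of deleted pattern edges: (14,1,cv); (14,7,cv); (14,8,cv)
spo result:
nodes: 1:V, 2:V, 5:V, 7:V, 8:V, 11:V, 13:T, 15:V, 16:V, 17:V, 18:T, 19:T, 20:T, 21:T
edges: (13,2,cv); (13,5,cv); (13,7,cv); (18,8,cv); (18,15,cv); (18,17,cv); (19,7,cv); (19,15,cv); (19,16,cv); (20,1,cv); (20,16,cv); (20,17,cv); (21,15,cv); (21,16,cv); (21,17,cv)
dpo result:
nodes: 1:V, 2:V, 5:V, 7:V, 8:V, 11:V, 13:T, 15:V, 16:V, 17:V, 18:T, 19:T, 20:T, 21:T
edges: (13,2,cv); (13,5,cv); (13,7,cv); (18,8,cv); (18,15,cv); (18,17,cv); (19,7,cv); (19,15,cv); (19,16,cv); (20,1,cv); (20,16,cv); (20,17,cv); (21,15,cv); (21,16,cv); (21,17,cv)


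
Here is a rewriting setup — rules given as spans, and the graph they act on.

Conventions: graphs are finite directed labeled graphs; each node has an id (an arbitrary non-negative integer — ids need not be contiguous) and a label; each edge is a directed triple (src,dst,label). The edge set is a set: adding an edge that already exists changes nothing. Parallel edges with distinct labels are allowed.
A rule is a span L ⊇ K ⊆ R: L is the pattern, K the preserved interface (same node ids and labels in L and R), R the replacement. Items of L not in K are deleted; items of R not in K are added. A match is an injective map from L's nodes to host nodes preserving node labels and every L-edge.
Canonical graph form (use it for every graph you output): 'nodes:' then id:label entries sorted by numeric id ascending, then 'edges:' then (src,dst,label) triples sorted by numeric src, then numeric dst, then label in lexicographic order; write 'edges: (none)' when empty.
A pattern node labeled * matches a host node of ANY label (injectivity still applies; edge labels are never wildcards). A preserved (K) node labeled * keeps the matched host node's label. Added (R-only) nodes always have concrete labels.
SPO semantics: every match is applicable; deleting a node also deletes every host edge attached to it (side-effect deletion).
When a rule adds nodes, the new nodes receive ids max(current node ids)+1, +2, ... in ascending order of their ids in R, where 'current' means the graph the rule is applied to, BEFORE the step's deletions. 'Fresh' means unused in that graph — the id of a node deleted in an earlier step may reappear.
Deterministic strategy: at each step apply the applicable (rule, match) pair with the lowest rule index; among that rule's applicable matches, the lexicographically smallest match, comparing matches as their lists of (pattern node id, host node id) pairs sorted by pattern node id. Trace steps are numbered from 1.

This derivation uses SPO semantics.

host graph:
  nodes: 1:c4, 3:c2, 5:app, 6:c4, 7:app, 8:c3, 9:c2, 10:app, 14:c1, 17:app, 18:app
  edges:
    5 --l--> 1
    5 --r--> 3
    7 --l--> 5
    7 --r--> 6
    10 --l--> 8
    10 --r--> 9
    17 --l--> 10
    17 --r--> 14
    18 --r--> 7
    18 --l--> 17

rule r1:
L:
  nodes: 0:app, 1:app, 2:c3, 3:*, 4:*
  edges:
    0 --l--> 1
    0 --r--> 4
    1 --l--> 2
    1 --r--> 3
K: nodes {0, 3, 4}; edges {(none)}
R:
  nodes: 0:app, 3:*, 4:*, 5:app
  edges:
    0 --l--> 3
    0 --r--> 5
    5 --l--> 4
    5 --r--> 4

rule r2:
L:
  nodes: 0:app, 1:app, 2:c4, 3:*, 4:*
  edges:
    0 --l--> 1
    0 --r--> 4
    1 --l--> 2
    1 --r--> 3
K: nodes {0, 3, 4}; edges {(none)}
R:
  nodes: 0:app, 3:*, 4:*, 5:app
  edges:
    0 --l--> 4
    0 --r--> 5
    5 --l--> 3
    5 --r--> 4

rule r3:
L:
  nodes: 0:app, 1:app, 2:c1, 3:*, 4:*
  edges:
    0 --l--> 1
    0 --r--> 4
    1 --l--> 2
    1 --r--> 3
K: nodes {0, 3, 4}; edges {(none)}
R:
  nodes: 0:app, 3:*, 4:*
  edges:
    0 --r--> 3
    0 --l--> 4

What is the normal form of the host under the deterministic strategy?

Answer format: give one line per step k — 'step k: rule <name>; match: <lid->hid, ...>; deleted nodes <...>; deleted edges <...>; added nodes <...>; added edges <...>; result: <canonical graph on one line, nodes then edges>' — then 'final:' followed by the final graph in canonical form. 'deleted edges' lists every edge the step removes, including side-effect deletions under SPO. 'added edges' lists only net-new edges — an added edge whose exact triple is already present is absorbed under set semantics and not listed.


step 1: rule r1; match: 0->17, 1->10, 2->8, 3->9, 4->14; deleted nodes 8, 10; deleted edges (10,8,l); (10,9,r); (17,10,l); (17,14,r); added nodes 19; added edges (17,9,l); (17,19,r); (19,14,l); (19,14,r); result: nodes: 1:c4, 3:c2, 5:app, 6:c4, 7:app, 9:c2, 14:c1, 17:app, 18:app, 19:app edges: (5,1,l); (5,3,r); (7,5,l); (7,6,r); (17,9,l); (17,19,r); (18,7,r); (18,17,l); (19,14,l); (19,14,r)
step 2: rule r2; match: 0->7, 1->5, 2->1, 3->3, 4->6; deleted nodes 1, 5; deleted edges (5,1,l); (5,3,r); (7,5,l); (7,6,r); added nodes 20; added edges (7,6,l); (7,20,r); (20,3,l); (20,6,r); result: nodes: 3:c2, 6:c4, 7:app, 9:c2, 14:c1, 17:app, 18:app, 19:app, 20:app edges: (7,6,l); (7,20,r); (17,9,l); (17,19,r); (18,7,r); (18,17,l); (19,14,l); (19,14,r); (20,3,l); (20,6,r)
final:
nodes: 3:c2, 6:c4, 7:app, 9:c2, 14:c1, 17:app, 18:app, 19:app, 20:app
edges: (7,6,l); (7,20,r); (17,9,l); (17,19,r); (18,7,r); (18,17,l); (19,14,l); (19,14,r); (20,3,l); (20,6,r)
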